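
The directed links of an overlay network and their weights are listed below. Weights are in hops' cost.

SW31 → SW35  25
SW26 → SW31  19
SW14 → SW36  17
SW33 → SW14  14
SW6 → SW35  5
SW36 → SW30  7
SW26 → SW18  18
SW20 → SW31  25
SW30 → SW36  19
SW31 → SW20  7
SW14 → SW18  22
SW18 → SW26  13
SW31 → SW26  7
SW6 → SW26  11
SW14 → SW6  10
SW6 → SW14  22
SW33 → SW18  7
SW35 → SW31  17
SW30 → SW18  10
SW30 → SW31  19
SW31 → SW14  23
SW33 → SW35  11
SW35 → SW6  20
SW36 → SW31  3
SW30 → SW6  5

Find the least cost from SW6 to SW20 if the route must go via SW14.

Best SW6 to SW14: SW6 → SW14 costing 22
Best SW14 to SW20: SW14 → SW36 → SW31 → SW20 costing 27
Total via SW14: 22 + 27 = 49 hops' cost.

49 hops' cost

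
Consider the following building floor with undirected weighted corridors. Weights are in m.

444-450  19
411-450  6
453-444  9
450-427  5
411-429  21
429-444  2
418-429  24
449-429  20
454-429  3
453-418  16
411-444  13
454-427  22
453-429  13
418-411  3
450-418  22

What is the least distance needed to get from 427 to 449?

Compare a few routes:
427 - 450 - 444 - 429 - 449: 5+19+2+20 = 46
427 - 450 - 411 - 444 - 429 - 449: 5+6+13+2+20 = 46
427 - 454 - 429 - 449: 22+3+20 = 45
Cheapest is 427 - 454 - 429 - 449 at 45 m.

45 m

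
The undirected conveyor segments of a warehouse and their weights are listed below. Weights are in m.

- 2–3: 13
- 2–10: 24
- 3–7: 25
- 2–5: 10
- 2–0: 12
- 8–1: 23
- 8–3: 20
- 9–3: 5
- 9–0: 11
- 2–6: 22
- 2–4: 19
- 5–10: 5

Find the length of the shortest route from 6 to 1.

78 m

Compare a few routes:
6 → 2 → 3 → 8 → 1: 22+13+20+23 = 78
6 → 2 → 0 → 9 → 3 → 8 → 1: 22+12+11+5+20+23 = 93
The minimum is 78 m via 6 → 2 → 3 → 8 → 1.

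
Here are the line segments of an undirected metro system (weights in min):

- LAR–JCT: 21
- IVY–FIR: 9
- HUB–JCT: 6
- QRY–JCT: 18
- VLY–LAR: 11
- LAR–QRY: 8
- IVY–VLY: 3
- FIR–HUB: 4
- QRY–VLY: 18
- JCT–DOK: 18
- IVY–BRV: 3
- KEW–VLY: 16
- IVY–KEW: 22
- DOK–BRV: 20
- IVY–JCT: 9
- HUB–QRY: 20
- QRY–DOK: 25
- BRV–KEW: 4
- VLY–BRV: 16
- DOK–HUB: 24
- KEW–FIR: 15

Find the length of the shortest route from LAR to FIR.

Shortest distances from LAR:
LAR: 0
QRY: 8  (via LAR)
VLY: 11  (via LAR)
IVY: 14  (via VLY)
BRV: 17  (via IVY)
KEW: 21  (via BRV)
JCT: 21  (via LAR)
FIR: 23  (via IVY)
Shortest route: LAR → VLY → IVY → FIR = 23 min.

23 min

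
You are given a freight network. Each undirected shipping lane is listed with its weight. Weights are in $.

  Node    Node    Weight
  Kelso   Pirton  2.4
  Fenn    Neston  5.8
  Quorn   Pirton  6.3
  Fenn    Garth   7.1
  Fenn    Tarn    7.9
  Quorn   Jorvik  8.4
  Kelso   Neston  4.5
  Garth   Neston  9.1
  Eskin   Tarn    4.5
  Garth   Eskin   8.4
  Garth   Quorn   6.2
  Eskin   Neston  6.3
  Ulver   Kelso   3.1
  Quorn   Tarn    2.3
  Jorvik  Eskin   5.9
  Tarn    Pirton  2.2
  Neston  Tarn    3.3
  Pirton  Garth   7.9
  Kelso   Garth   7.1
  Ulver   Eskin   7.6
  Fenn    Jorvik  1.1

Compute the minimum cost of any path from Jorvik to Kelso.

$11.4

Settle nodes by increasing distance from Jorvik:
Jorvik: 0
Fenn: 1.1  (via Jorvik)
Eskin: 5.9  (via Jorvik)
Neston: 6.9  (via Fenn)
Garth: 8.2  (via Fenn)
Quorn: 8.4  (via Jorvik)
Tarn: 9  (via Fenn)
Pirton: 11.2  (via Tarn)
Kelso: 11.4  (via Neston)
Shortest route: Jorvik → Fenn → Neston → Kelso = $11.4.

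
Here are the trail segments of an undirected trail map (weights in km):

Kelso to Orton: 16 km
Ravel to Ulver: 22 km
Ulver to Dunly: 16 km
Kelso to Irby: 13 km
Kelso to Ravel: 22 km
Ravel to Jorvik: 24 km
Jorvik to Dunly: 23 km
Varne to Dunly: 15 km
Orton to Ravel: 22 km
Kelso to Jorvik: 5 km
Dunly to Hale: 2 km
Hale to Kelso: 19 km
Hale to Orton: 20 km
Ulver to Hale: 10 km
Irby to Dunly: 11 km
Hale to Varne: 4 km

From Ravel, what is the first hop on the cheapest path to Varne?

Compare a few routes:
Ravel → Ulver → Hale → Varne: 22+10+4 = 36
Ravel → Ulver → Dunly → Hale → Varne: 22+16+2+4 = 44
Cheapest is Ravel → Ulver → Hale → Varne at 36 km.
So from Ravel the first move is to Ulver.

Ulver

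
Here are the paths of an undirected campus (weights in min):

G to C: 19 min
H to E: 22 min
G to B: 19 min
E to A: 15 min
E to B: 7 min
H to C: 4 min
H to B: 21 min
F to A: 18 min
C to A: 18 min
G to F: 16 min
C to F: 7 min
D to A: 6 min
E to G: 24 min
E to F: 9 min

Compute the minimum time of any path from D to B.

Candidate routes:
D–A–F–E–B: 6+18+9+7 = 40
D–A–C–F–E–B: 6+18+7+9+7 = 47
D–A–E–B: 6+15+7 = 28
Cheapest is D–A–E–B at 28 min.

28 min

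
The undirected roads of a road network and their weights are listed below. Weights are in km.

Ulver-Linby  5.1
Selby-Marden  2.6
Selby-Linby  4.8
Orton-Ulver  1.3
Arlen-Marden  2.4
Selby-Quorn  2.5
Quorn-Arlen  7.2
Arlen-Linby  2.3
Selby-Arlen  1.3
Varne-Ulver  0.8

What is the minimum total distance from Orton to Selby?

10 km

Running Dijkstra from Orton:
Orton: 0
Ulver: 1.3  (via Orton)
Varne: 2.1  (via Ulver)
Linby: 6.4  (via Ulver)
Arlen: 8.7  (via Linby)
Selby: 10  (via Arlen)
Shortest route: Orton–Ulver–Linby–Arlen–Selby = 10 km.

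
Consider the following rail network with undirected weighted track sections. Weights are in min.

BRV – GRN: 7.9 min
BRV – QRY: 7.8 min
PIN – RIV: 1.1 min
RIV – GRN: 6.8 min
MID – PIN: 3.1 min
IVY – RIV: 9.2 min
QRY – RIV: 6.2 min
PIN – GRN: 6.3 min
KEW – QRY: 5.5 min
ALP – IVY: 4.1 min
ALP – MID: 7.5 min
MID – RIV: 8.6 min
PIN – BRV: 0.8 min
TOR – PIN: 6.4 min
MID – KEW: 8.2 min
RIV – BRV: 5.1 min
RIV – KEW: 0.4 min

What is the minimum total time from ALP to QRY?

Compare a few routes:
ALP–MID–PIN–RIV–QRY: 7.5+3.1+1.1+6.2 = 17.9
ALP–IVY–RIV–KEW–QRY: 4.1+9.2+0.4+5.5 = 19.2
ALP–MID–PIN–BRV–QRY: 7.5+3.1+0.8+7.8 = 19.2
ALP–MID–PIN–RIV–KEW–QRY: 7.5+3.1+1.1+0.4+5.5 = 17.6
Cheapest is ALP–MID–PIN–RIV–KEW–QRY at 17.6 min.

17.6 min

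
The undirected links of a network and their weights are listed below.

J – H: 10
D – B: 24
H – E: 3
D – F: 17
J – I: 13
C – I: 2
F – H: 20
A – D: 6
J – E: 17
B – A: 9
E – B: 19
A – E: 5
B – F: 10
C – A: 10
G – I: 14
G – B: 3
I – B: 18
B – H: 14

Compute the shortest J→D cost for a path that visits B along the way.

Best J to B: J → H → B costing 24
Best B to D: B → A → D costing 15
Total via B: 24 + 15 = 39.

39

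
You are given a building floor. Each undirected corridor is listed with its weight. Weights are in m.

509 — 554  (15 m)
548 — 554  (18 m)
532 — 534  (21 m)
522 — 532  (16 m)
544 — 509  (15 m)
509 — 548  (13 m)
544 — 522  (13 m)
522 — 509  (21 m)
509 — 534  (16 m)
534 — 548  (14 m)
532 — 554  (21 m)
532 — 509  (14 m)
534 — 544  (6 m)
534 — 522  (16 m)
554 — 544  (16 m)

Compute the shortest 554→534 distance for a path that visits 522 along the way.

45 m

Best 554 to 522: 554–544–522 costing 29
Shortest 522→534: 522–534 = 16
Total via 522: 29 + 16 = 45 m.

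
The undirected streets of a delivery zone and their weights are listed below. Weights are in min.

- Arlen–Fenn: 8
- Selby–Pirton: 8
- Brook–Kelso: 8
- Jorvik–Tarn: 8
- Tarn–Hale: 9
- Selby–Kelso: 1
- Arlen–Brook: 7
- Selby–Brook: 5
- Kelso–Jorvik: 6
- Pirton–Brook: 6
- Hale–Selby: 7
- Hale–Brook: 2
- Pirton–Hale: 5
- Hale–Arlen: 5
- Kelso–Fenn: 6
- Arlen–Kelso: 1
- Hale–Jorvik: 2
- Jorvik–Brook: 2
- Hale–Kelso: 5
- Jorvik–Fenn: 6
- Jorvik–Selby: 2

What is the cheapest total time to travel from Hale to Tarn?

Settle nodes by increasing distance from Hale:
Hale: 0
Brook: 2  (via Hale)
Jorvik: 2  (via Hale)
Selby: 4  (via Jorvik)
Arlen: 5  (via Hale)
Pirton: 5  (via Hale)
Kelso: 5  (via Hale)
Fenn: 8  (via Jorvik)
Tarn: 9  (via Hale)
Shortest route: Hale → Tarn = 9 min.

9 min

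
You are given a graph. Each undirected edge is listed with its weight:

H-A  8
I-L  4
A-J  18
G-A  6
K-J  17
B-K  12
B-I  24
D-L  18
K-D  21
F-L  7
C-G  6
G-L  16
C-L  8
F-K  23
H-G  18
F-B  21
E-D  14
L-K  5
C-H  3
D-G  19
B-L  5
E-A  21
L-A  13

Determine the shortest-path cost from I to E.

36

Candidate routes:
I → L → C → H → A → E: 4+8+3+8+21 = 44
I → L → D → E: 4+18+14 = 36
I → L → A → E: 4+13+21 = 38
I → L → K → D → E: 4+5+21+14 = 44
The minimum is 36 via I → L → D → E.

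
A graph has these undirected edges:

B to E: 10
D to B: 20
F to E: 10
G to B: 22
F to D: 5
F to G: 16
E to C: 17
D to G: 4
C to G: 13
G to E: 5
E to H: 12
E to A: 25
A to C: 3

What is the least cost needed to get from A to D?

Enumerating some paths:
A - C - G - D: 3+13+4 = 20
A - C - E - G - D: 3+17+5+4 = 29
Cheapest is A - C - G - D at 20.

20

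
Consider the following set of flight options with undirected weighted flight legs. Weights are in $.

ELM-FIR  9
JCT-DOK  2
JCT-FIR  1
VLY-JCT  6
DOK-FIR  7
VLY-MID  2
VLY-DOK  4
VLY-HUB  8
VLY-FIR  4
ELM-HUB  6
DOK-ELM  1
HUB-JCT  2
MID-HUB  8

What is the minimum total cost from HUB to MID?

$8

Settle nodes by increasing distance from HUB:
HUB: 0
JCT: 2  (via HUB)
FIR: 3  (via JCT)
DOK: 4  (via JCT)
ELM: 5  (via DOK)
VLY: 7  (via FIR)
MID: 8  (via HUB)
Shortest route: HUB–MID = $8.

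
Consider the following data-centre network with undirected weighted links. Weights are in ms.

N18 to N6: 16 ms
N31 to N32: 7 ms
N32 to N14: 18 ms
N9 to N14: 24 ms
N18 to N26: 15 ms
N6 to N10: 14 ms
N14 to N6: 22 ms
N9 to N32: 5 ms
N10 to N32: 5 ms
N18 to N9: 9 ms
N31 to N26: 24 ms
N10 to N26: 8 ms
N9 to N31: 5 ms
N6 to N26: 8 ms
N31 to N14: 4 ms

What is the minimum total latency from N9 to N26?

Enumerating some paths:
N9 → N31 → N32 → N10 → N26: 5+7+5+8 = 25
N9 → N32 → N10 → N26: 5+5+8 = 18
N9 → N18 → N26: 9+15 = 24
The minimum is 18 ms via N9 → N32 → N10 → N26.

18 ms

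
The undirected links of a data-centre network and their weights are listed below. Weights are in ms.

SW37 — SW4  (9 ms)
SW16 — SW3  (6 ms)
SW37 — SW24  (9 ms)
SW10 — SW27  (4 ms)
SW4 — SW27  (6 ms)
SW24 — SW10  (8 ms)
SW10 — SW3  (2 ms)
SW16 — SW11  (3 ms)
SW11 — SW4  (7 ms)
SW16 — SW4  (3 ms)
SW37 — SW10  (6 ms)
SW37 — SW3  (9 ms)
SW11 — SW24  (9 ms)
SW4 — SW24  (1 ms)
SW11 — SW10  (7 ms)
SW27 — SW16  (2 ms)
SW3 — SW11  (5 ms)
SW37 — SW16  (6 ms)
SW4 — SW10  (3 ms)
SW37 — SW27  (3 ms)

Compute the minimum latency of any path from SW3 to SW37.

Enumerating some paths:
SW3–SW16–SW27–SW37: 6+2+3 = 11
SW3–SW10–SW27–SW37: 2+4+3 = 9
SW3–SW10–SW37: 2+6 = 8
SW3–SW37: 9 = 9
Cheapest is SW3–SW10–SW37 at 8 ms.

8 ms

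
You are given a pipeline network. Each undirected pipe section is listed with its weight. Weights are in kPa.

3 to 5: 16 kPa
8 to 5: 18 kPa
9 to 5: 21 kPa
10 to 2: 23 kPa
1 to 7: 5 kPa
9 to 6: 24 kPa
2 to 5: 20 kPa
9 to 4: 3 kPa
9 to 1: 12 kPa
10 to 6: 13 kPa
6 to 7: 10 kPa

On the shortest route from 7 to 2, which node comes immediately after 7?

6

Compare a few routes:
7 - 1 - 9 - 5 - 2: 5+12+21+20 = 58
7 - 6 - 10 - 2: 10+13+23 = 46
The minimum is 46 kPa via 7 - 6 - 10 - 2.
So from 7 the first move is to 6.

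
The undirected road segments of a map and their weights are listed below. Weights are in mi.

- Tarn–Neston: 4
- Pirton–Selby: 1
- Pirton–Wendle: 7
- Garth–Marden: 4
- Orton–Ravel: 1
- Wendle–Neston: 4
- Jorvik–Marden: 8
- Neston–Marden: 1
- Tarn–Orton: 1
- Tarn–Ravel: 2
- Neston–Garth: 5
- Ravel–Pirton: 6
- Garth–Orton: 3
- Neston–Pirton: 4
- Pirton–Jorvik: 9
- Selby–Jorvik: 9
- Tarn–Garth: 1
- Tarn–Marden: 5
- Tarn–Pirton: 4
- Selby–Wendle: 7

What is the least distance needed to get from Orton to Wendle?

Running Dijkstra from Orton:
Orton: 0
Tarn: 1  (via Orton)
Ravel: 1  (via Orton)
Garth: 2  (via Tarn)
Pirton: 5  (via Tarn)
Neston: 5  (via Tarn)
Selby: 6  (via Pirton)
Marden: 6  (via Tarn)
Wendle: 9  (via Neston)
Shortest route: Orton → Tarn → Neston → Wendle = 9 mi.

9 mi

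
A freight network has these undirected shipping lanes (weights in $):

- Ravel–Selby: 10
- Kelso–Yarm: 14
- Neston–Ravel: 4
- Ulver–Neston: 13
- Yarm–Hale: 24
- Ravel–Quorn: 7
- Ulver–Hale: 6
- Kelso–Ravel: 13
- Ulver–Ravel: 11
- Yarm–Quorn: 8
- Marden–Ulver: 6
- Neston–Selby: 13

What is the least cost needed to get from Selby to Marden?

Running Dijkstra from Selby:
Selby: 0
Ravel: 10  (via Selby)
Neston: 13  (via Selby)
Quorn: 17  (via Ravel)
Ulver: 21  (via Ravel)
Kelso: 23  (via Ravel)
Yarm: 25  (via Quorn)
Marden: 27  (via Ulver)
Shortest route: Selby → Ravel → Ulver → Marden = $27.

$27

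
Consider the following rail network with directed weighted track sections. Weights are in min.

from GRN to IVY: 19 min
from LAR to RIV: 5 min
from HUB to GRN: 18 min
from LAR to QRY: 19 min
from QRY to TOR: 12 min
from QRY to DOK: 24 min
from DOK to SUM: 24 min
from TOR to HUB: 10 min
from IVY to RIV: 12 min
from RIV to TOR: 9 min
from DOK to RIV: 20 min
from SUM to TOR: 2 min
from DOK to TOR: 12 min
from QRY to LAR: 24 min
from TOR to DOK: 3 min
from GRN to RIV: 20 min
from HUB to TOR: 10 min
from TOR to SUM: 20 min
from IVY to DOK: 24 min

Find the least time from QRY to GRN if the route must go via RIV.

66 min

Best QRY to RIV: QRY–LAR–RIV costing 29
Shortest RIV→GRN: RIV–TOR–HUB–GRN = 37
Total via RIV: 29 + 37 = 66 min.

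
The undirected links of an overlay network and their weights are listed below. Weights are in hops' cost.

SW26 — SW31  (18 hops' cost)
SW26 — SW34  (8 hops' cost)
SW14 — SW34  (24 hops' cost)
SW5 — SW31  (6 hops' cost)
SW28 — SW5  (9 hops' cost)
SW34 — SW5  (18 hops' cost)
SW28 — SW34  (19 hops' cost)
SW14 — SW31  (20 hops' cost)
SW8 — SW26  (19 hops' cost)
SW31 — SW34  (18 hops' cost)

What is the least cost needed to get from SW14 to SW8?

Enumerating some paths:
SW14 → SW31 → SW26 → SW8: 20+18+19 = 57
SW14 → SW34 → SW26 → SW8: 24+8+19 = 51
Cheapest is SW14 → SW34 → SW26 → SW8 at 51 hops' cost.

51 hops' cost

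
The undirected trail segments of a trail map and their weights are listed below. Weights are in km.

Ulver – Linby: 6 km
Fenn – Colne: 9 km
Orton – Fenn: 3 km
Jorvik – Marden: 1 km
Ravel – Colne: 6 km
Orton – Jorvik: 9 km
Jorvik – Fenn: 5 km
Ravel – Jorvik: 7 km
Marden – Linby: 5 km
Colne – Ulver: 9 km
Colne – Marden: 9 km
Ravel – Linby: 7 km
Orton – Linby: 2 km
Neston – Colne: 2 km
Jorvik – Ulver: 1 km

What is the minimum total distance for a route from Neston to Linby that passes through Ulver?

17 km

Shortest Neston→Ulver: Neston–Colne–Ulver = 11
Shortest Ulver→Linby: Ulver–Linby = 6
Total via Ulver: 11 + 6 = 17 km.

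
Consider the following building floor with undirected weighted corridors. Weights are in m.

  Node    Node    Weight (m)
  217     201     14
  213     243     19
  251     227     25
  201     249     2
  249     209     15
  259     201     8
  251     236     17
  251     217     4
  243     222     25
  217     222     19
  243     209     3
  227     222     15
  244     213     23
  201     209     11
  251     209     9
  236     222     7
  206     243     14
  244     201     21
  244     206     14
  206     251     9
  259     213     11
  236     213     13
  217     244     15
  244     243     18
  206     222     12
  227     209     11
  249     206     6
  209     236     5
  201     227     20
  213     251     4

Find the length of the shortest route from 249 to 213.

Compare a few routes:
249 - 206 - 251 - 213: 6+9+4 = 19
249 - 201 - 259 - 213: 2+8+11 = 21
Cheapest is 249 - 206 - 251 - 213 at 19 m.

19 m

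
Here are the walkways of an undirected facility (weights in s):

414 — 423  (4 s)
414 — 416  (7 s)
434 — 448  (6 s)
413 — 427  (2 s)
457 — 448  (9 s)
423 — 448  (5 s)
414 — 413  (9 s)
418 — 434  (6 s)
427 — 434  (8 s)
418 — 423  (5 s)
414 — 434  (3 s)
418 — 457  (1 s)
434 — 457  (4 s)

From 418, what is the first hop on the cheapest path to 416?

457

Compare a few routes:
418 - 434 - 414 - 416: 6+3+7 = 16
418 - 457 - 448 - 423 - 414 - 416: 1+9+5+4+7 = 26
418 - 457 - 434 - 414 - 416: 1+4+3+7 = 15
418 - 423 - 414 - 416: 5+4+7 = 16
The minimum is 15 s via 418 - 457 - 434 - 414 - 416.
So from 418 the first move is to 457.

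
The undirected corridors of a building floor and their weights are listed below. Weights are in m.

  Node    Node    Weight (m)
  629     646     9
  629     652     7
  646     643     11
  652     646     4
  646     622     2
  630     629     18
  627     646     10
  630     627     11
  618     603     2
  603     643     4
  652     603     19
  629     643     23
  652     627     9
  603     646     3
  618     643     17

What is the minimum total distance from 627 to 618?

Running Dijkstra from 627:
627: 0
652: 9  (via 627)
646: 10  (via 627)
630: 11  (via 627)
622: 12  (via 646)
603: 13  (via 646)
618: 15  (via 603)
Shortest route: 627 → 646 → 603 → 618 = 15 m.

15 m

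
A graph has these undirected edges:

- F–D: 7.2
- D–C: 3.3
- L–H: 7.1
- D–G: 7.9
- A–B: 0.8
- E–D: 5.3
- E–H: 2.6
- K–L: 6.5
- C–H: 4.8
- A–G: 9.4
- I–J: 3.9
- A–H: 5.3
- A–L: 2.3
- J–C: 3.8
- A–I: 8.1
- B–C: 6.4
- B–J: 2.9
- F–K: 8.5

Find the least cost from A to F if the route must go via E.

Best A to E: A–H–E costing 7.9
Best E to F: E–D–F costing 12.5
Total via E: 7.9 + 12.5 = 20.4.

20.4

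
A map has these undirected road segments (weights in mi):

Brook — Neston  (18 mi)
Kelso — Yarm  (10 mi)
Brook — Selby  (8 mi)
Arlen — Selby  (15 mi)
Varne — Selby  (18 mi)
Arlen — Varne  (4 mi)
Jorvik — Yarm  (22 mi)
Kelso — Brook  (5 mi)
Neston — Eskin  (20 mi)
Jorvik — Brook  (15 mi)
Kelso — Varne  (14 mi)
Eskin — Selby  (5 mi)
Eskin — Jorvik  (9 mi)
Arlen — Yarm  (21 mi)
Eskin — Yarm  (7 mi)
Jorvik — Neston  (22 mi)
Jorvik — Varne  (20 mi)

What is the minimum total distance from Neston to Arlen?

40 mi

Enumerating some paths:
Neston → Eskin → Selby → Arlen: 20+5+15 = 40
Neston → Brook → Kelso → Varne → Arlen: 18+5+14+4 = 41
Cheapest is Neston → Eskin → Selby → Arlen at 40 mi.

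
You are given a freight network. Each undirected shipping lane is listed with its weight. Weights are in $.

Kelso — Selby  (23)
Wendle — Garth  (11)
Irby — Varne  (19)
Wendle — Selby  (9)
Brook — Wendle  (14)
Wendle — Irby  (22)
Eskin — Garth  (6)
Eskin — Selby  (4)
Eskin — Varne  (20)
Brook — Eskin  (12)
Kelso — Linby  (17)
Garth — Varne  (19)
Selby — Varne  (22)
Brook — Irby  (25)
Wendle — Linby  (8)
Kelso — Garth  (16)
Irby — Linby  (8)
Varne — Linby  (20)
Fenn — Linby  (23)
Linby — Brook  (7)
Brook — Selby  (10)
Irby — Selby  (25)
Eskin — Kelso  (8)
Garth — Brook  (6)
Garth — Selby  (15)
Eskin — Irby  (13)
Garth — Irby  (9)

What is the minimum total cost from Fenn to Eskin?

Compare a few routes:
Fenn - Linby - Brook - Eskin: 23+7+12 = 42
Fenn - Linby - Brook - Selby - Eskin: 23+7+10+4 = 44
Fenn - Linby - Wendle - Selby - Eskin: 23+8+9+4 = 44
Fenn - Linby - Irby - Eskin: 23+8+13 = 44
The minimum is $42 via Fenn - Linby - Brook - Eskin.

$42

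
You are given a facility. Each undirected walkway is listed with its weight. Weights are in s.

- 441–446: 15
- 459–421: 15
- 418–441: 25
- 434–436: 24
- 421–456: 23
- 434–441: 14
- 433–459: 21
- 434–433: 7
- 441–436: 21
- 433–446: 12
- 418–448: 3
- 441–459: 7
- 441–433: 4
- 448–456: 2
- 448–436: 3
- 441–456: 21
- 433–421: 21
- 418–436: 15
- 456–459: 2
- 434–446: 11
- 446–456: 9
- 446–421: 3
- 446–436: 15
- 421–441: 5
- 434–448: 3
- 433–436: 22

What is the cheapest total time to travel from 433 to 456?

12 s

Candidate routes:
433–441–421–446–456: 4+5+3+9 = 21
433–434–448–456: 7+3+2 = 12
433–441–459–456: 4+7+2 = 13
The minimum is 12 s via 433–434–448–456.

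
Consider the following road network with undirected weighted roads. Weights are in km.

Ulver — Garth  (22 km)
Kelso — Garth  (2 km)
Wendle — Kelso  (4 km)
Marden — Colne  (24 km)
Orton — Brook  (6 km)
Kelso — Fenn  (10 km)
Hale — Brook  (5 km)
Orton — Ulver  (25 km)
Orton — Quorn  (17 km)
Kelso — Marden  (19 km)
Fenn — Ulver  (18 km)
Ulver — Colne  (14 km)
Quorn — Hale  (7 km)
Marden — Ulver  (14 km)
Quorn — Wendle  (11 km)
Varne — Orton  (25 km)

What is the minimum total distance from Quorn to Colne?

53 km

Compare a few routes:
Quorn - Hale - Brook - Orton - Ulver - Colne: 7+5+6+25+14 = 57
Quorn - Wendle - Kelso - Fenn - Ulver - Colne: 11+4+10+18+14 = 57
Quorn - Wendle - Kelso - Garth - Ulver - Colne: 11+4+2+22+14 = 53
Quorn - Orton - Ulver - Colne: 17+25+14 = 56
The minimum is 53 km via Quorn - Wendle - Kelso - Garth - Ulver - Colne.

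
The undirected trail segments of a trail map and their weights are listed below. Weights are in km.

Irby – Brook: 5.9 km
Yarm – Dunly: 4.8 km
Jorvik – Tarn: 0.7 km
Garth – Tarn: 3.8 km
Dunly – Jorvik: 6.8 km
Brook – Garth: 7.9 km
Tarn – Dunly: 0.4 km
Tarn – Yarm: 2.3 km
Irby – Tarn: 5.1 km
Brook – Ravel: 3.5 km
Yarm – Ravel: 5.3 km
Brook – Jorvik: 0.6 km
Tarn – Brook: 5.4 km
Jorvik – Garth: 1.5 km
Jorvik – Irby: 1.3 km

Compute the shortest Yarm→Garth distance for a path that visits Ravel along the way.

10.9 km

Shortest Yarm→Ravel: Yarm → Ravel = 5.3
Best Ravel to Garth: Ravel → Brook → Jorvik → Garth costing 5.6
Total via Ravel: 5.3 + 5.6 = 10.9 km.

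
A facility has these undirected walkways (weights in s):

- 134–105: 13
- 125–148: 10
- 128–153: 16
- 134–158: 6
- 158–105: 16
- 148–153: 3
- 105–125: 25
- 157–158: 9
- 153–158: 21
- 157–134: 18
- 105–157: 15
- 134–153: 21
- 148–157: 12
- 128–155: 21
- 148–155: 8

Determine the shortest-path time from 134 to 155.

32 s

Shortest distances from 134:
134: 0
158: 6  (via 134)
105: 13  (via 134)
157: 15  (via 158)
153: 21  (via 134)
148: 24  (via 153)
155: 32  (via 148)
Shortest route: 134–153–148–155 = 32 s.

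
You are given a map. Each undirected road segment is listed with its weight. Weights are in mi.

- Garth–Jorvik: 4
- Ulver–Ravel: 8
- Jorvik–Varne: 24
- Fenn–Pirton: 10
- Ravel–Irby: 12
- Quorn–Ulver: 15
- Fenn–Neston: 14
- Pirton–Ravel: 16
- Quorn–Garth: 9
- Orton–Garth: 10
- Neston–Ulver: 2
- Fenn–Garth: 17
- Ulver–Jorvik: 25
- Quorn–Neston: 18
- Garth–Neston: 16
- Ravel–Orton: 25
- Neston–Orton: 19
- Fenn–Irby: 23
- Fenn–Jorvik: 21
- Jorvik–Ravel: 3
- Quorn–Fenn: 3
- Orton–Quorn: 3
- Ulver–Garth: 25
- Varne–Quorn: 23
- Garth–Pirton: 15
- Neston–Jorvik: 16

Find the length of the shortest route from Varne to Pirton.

Running Dijkstra from Varne:
Varne: 0
Quorn: 23  (via Varne)
Jorvik: 24  (via Varne)
Fenn: 26  (via Quorn)
Orton: 26  (via Quorn)
Ravel: 27  (via Jorvik)
Garth: 28  (via Jorvik)
Ulver: 35  (via Ravel)
Pirton: 36  (via Fenn)
Shortest route: Varne → Quorn → Fenn → Pirton = 36 mi.

36 mi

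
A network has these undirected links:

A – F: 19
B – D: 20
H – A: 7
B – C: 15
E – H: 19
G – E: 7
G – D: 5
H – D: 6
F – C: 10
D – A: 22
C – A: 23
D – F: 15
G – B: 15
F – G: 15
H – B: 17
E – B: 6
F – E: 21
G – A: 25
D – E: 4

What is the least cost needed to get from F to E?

19

Candidate routes:
F → G → D → E: 15+5+4 = 24
F → D → E: 15+4 = 19
F → G → E: 15+7 = 22
F → E: 21 = 21
Cheapest is F → D → E at 19.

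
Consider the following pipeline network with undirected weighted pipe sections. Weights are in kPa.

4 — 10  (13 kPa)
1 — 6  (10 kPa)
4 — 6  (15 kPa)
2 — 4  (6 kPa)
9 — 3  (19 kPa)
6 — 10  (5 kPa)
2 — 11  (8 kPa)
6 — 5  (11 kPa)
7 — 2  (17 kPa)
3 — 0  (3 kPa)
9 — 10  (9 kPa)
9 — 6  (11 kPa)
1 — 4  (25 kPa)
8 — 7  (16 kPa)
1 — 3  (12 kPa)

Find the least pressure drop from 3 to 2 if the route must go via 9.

47 kPa

Shortest 3→9: 3 → 9 = 19
Best 9 to 2: 9 → 10 → 4 → 2 costing 28
Total via 9: 19 + 28 = 47 kPa.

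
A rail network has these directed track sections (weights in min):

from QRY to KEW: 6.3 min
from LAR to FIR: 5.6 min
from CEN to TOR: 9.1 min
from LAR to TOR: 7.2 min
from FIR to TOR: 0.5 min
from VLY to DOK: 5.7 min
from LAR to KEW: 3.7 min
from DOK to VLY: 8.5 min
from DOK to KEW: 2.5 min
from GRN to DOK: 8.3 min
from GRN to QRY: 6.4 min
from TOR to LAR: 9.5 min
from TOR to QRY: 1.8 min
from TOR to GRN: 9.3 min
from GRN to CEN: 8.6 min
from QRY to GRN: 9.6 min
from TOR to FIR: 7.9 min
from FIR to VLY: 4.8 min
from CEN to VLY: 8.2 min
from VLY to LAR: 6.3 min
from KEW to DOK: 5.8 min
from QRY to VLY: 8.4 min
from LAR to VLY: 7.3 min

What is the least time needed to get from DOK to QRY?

22.7 min

Settle nodes by increasing distance from DOK:
DOK: 0
KEW: 2.5  (via DOK)
VLY: 8.5  (via DOK)
LAR: 14.8  (via VLY)
FIR: 20.4  (via LAR)
TOR: 20.9  (via FIR)
QRY: 22.7  (via TOR)
Shortest route: DOK–VLY–LAR–FIR–TOR–QRY = 22.7 min.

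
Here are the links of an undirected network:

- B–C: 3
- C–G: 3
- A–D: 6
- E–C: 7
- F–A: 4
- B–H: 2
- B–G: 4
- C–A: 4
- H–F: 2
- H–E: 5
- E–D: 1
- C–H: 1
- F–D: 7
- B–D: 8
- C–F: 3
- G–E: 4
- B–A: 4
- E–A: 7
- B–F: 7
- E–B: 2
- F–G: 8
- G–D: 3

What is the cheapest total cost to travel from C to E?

Enumerating some paths:
C–B–E: 3+2 = 5
C–H–E: 1+5 = 6
C–G–D–E: 3+3+1 = 7
C–G–E: 3+4 = 7
Cheapest is C–B–E at 5.

5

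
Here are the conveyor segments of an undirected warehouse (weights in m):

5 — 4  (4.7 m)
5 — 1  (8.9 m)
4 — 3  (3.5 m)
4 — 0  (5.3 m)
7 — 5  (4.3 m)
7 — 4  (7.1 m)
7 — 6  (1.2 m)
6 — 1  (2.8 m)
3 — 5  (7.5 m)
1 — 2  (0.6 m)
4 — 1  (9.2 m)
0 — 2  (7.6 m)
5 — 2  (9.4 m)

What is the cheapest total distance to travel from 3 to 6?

11.8 m

Settle nodes by increasing distance from 3:
3: 0
4: 3.5  (via 3)
5: 7.5  (via 3)
0: 8.8  (via 4)
7: 10.6  (via 4)
6: 11.8  (via 7)
Shortest route: 3–4–7–6 = 11.8 m.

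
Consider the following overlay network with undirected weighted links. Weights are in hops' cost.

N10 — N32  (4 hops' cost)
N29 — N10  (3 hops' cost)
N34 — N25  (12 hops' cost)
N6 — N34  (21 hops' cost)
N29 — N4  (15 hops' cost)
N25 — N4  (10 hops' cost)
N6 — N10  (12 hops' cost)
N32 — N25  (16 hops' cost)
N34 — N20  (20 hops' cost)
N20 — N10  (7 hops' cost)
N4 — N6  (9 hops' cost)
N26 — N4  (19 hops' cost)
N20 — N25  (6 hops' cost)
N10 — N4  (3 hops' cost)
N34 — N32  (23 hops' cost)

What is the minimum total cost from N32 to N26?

26 hops' cost

Settle nodes by increasing distance from N32:
N32: 0
N10: 4  (via N32)
N4: 7  (via N10)
N29: 7  (via N10)
N20: 11  (via N10)
N6: 16  (via N10)
N25: 16  (via N32)
N34: 23  (via N32)
N26: 26  (via N4)
Shortest route: N32–N10–N4–N26 = 26 hops' cost.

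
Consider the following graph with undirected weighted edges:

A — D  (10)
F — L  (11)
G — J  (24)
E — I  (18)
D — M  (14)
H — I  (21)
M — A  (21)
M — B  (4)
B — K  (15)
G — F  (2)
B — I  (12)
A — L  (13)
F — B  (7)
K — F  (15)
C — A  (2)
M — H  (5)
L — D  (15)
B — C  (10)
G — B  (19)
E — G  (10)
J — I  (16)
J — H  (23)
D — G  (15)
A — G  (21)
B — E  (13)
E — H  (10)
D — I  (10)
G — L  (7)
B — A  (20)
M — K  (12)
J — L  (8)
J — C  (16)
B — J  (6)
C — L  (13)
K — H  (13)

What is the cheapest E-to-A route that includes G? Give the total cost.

30

Best E to G: E–G costing 10
Best G to A: G–L–A costing 20
Total via G: 10 + 20 = 30.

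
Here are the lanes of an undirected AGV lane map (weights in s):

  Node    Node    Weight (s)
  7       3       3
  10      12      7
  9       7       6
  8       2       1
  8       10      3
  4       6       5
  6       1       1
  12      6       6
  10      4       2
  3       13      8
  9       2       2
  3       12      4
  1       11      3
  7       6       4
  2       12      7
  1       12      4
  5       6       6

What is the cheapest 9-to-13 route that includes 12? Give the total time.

Best 9 to 12: 9 → 2 → 12 costing 9
Shortest 12→13: 12 → 3 → 13 = 12
Total via 12: 9 + 12 = 21 s.

21 s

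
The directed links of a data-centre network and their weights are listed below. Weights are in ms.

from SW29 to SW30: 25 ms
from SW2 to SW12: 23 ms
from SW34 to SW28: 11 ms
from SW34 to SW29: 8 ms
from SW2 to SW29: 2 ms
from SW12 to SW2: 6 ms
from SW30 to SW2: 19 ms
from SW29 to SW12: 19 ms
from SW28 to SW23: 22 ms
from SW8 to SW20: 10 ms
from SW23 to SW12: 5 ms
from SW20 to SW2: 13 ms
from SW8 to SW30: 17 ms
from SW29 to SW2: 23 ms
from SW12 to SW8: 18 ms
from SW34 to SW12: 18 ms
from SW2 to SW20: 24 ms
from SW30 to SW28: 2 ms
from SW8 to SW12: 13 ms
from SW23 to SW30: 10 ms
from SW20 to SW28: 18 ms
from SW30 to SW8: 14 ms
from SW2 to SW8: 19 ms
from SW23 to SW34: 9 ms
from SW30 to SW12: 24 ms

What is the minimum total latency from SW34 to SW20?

46 ms

Shortest distances from SW34:
SW34: 0
SW29: 8  (via SW34)
SW28: 11  (via SW34)
SW12: 18  (via SW34)
SW2: 24  (via SW12)
SW23: 33  (via SW28)
SW30: 33  (via SW29)
SW8: 36  (via SW12)
SW20: 46  (via SW8)
Shortest route: SW34–SW12–SW8–SW20 = 46 ms.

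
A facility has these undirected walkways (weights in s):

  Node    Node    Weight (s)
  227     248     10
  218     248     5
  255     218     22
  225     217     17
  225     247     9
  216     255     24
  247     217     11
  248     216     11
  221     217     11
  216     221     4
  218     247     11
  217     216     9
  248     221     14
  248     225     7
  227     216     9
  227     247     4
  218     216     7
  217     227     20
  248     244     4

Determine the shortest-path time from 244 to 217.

24 s

Settle nodes by increasing distance from 244:
244: 0
248: 4  (via 244)
218: 9  (via 248)
225: 11  (via 248)
227: 14  (via 248)
216: 15  (via 248)
221: 18  (via 248)
247: 18  (via 227)
217: 24  (via 216)
Shortest route: 244–248–216–217 = 24 s.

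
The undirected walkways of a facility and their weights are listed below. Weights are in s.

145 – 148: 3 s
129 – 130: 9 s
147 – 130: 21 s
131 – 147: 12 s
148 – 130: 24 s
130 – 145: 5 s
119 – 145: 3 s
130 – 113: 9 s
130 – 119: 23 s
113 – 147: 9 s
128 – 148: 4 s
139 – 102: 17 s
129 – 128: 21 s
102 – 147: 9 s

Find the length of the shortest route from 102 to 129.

Compare a few routes:
102–147–113–130–129: 9+9+9+9 = 36
102–147–130–129: 9+21+9 = 39
The minimum is 36 s via 102–147–113–130–129.

36 s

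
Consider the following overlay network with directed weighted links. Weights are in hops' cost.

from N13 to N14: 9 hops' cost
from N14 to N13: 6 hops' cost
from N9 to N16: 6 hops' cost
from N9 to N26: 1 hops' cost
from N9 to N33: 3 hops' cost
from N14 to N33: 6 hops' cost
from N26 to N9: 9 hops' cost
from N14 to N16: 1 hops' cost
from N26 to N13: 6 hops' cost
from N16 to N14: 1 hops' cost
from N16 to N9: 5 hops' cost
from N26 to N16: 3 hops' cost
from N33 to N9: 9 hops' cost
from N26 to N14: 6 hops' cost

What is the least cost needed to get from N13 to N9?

15 hops' cost

Enumerating some paths:
N13–N14–N16–N9: 9+1+5 = 15
N13–N14–N33–N9: 9+6+9 = 24
The minimum is 15 hops' cost via N13–N14–N16–N9.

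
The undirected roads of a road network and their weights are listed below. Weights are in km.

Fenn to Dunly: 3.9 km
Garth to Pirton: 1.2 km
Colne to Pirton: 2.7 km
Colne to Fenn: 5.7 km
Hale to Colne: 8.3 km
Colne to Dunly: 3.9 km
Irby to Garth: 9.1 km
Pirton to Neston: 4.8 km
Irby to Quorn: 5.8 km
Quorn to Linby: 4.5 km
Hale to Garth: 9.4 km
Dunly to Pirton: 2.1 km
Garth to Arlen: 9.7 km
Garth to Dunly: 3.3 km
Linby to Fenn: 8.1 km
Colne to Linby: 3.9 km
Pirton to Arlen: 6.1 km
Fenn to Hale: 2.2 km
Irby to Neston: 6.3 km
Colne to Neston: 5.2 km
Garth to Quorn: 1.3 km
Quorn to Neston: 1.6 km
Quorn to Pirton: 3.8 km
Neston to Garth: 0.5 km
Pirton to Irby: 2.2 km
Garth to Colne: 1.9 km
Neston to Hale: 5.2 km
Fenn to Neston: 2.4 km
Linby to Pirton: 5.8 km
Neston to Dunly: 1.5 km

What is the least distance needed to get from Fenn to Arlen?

10.2 km

Shortest distances from Fenn:
Fenn: 0
Hale: 2.2  (via Fenn)
Neston: 2.4  (via Fenn)
Garth: 2.9  (via Neston)
Dunly: 3.9  (via Fenn)
Quorn: 4  (via Neston)
Pirton: 4.1  (via Garth)
Colne: 4.8  (via Garth)
Irby: 6.3  (via Pirton)
Linby: 8.1  (via Fenn)
Arlen: 10.2  (via Pirton)
Shortest route: Fenn → Neston → Garth → Pirton → Arlen = 10.2 km.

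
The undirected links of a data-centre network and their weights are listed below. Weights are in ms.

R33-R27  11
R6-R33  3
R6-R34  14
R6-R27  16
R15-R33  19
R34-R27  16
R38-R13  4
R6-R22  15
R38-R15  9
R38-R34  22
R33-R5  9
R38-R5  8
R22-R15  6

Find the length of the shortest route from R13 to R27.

32 ms

Settle nodes by increasing distance from R13:
R13: 0
R38: 4  (via R13)
R5: 12  (via R38)
R15: 13  (via R38)
R22: 19  (via R15)
R33: 21  (via R5)
R6: 24  (via R33)
R34: 26  (via R38)
R27: 32  (via R33)
Shortest route: R13–R38–R5–R33–R27 = 32 ms.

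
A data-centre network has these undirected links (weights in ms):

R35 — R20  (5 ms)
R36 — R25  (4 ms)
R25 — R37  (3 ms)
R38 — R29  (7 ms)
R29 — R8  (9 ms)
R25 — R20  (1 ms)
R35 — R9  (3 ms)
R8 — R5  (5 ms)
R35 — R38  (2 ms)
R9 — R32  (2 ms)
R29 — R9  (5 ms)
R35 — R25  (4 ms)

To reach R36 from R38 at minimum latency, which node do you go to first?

R35

Candidate routes:
R38 → R35 → R25 → R36: 2+4+4 = 10
R38 → R35 → R20 → R25 → R36: 2+5+1+4 = 12
R38 → R29 → R9 → R35 → R25 → R36: 7+5+3+4+4 = 23
Cheapest is R38 → R35 → R25 → R36 at 10 ms.
So from R38 the first move is to R35.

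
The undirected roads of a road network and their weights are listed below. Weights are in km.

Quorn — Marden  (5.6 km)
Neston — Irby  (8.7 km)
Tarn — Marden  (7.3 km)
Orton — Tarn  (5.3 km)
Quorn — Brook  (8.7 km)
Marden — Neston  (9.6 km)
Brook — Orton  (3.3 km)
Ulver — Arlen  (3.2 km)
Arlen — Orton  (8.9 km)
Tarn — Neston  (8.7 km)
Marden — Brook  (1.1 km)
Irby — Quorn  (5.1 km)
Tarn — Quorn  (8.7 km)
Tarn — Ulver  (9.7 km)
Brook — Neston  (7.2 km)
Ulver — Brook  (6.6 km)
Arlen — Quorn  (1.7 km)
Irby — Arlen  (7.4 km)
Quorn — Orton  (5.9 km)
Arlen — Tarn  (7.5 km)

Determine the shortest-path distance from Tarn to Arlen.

Settle nodes by increasing distance from Tarn:
Tarn: 0
Orton: 5.3  (via Tarn)
Marden: 7.3  (via Tarn)
Arlen: 7.5  (via Tarn)
Shortest route: Tarn–Arlen = 7.5 km.

7.5 km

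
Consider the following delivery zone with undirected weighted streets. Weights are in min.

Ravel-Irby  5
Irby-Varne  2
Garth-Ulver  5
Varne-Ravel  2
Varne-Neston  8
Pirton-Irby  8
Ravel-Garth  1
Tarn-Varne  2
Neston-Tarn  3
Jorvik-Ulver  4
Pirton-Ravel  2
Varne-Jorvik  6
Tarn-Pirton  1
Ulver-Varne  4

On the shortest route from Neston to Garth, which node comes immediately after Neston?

Tarn

Enumerating some paths:
Neston–Tarn–Pirton–Ravel–Garth: 3+1+2+1 = 7
Neston–Tarn–Varne–Ravel–Garth: 3+2+2+1 = 8
Cheapest is Neston–Tarn–Pirton–Ravel–Garth at 7 min.
So from Neston the first move is to Tarn.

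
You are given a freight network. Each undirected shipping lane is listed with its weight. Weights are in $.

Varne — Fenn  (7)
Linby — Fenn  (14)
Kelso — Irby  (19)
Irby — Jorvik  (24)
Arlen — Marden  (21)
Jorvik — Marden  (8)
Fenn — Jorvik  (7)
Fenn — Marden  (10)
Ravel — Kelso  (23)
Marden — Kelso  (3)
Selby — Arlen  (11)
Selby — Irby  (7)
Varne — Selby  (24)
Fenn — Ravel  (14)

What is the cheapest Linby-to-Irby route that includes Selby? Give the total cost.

Best Linby to Selby: Linby → Fenn → Varne → Selby costing 45
Shortest Selby→Irby: Selby → Irby = 7
Total via Selby: 45 + 7 = $52.

$52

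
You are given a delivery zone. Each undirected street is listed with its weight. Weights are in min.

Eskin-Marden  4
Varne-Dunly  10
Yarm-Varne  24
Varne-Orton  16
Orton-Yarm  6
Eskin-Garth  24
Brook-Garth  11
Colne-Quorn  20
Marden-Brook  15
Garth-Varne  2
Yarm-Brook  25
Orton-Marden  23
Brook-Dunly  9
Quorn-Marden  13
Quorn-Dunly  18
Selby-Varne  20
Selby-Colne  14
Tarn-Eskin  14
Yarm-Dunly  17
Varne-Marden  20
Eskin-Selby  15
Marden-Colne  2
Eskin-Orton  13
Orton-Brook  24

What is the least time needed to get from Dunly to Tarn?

Shortest distances from Dunly:
Dunly: 0
Brook: 9  (via Dunly)
Varne: 10  (via Dunly)
Garth: 12  (via Varne)
Yarm: 17  (via Dunly)
Quorn: 18  (via Dunly)
Orton: 23  (via Yarm)
Marden: 24  (via Brook)
Colne: 26  (via Marden)
Eskin: 28  (via Marden)
Selby: 30  (via Varne)
Tarn: 42  (via Eskin)
Shortest route: Dunly → Brook → Marden → Eskin → Tarn = 42 min.

42 min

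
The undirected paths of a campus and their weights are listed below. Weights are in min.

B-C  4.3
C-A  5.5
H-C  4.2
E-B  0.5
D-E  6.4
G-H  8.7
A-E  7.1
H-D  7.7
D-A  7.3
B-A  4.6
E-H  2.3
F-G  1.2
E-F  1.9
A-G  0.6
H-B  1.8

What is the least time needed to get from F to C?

6.7 min

Running Dijkstra from F:
F: 0
G: 1.2  (via F)
A: 1.8  (via G)
E: 1.9  (via F)
B: 2.4  (via E)
H: 4.2  (via E)
C: 6.7  (via B)
Shortest route: F–E–B–C = 6.7 min.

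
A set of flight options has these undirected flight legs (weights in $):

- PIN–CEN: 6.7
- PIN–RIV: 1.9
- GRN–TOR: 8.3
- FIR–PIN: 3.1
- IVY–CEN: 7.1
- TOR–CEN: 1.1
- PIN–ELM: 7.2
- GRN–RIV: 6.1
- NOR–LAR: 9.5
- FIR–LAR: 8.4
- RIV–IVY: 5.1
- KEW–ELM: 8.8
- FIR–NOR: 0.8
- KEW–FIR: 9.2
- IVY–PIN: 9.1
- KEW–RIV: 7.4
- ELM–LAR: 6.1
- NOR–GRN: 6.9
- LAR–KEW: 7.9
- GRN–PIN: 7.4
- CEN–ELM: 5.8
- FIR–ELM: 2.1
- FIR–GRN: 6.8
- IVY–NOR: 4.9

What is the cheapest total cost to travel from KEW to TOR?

Candidate routes:
KEW–ELM–CEN–TOR: 8.8+5.8+1.1 = 15.7
KEW–FIR–PIN–CEN–TOR: 9.2+3.1+6.7+1.1 = 20.1
KEW–FIR–ELM–CEN–TOR: 9.2+2.1+5.8+1.1 = 18.2
KEW–RIV–PIN–CEN–TOR: 7.4+1.9+6.7+1.1 = 17.1
Cheapest is KEW–ELM–CEN–TOR at $15.7.

$15.7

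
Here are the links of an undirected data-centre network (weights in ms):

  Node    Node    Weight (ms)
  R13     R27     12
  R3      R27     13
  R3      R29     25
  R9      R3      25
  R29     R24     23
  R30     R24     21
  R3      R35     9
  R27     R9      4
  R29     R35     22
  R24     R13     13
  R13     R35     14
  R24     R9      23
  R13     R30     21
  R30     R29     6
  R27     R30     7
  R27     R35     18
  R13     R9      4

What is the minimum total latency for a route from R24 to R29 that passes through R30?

Best R24 to R30: R24 → R30 costing 21
Best R30 to R29: R30 → R29 costing 6
Total via R30: 21 + 6 = 27 ms.

27 ms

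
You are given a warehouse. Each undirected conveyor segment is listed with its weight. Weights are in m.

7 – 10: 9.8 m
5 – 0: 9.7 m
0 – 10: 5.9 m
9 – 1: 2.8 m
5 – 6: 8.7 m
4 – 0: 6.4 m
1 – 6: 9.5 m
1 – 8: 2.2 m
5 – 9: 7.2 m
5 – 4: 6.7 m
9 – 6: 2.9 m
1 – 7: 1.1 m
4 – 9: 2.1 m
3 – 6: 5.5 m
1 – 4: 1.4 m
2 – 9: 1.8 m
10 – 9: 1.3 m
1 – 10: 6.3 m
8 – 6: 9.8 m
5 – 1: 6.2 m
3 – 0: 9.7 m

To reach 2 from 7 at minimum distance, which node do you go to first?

1

Enumerating some paths:
7 → 1 → 9 → 2: 1.1+2.8+1.8 = 5.7
7 → 1 → 4 → 9 → 2: 1.1+1.4+2.1+1.8 = 6.4
Cheapest is 7 → 1 → 9 → 2 at 5.7 m.
So from 7 the first move is to 1.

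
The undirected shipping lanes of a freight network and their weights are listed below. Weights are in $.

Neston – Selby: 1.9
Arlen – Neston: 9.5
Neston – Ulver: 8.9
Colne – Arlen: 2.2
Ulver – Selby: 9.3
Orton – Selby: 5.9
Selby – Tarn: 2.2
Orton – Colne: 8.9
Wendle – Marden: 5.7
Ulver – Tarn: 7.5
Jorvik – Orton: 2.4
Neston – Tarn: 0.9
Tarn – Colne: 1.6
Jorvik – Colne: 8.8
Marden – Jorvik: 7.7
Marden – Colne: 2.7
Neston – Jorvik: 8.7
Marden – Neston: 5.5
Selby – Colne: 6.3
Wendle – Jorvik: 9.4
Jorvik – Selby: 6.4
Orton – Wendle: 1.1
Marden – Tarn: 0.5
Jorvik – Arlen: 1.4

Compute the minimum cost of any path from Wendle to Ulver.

Compare a few routes:
Wendle → Marden → Tarn → Ulver: 5.7+0.5+7.5 = 13.7
Wendle → Marden → Tarn → Neston → Ulver: 5.7+0.5+0.9+8.9 = 16
The minimum is $13.7 via Wendle → Marden → Tarn → Ulver.

$13.7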